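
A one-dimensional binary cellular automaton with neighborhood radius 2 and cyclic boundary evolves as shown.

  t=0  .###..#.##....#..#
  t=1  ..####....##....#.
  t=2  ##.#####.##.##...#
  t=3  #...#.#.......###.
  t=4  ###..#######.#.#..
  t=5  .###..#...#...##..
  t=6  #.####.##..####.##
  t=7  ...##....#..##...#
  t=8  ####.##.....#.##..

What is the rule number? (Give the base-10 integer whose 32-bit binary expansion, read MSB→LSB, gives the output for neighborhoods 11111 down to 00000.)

  [31] ##### => .  t=2,i=5
  [30] ####. => #  t=1,i=4
  [29] ###.# => .  t=2,i=1
  [28] ###.. => #  t=0,i=3
  [27] ##.## => .  t=2,i=2
  [26] ##.#. => .  t=3,i=17
  [25] ##..# => #  t=0,i=4
  [24] ##... => #  t=0,i=10
  [23] #.### => .  t=0,i=1
  [22] #.##. => .  t=0,i=8
  [21] #.#.# => .  t=4,i=13
  [20] #.#.. => #  t=3,i=0
  [19] #..## => .  t=4,i=4
  [18] #..#. => #  t=0,i=5
  [17] #...# => #  t=1,i=0
  [16] #.... => #  t=0,i=11
  [15] .#### => #  t=1,i=3
  [14] .###. => #  t=0,i=2
  [13] .##.# => .  t=2,i=10
  [12] .##.. => .  t=0,i=9
  [11] .#.## => .  t=0,i=0
  [10] .#.#. => #  t=3,i=5
  [9] .#..# => .  t=0,i=15
  [8] .#... => #  t=1,i=17
  [7] ..### => .  t=1,i=2
  [6] ..##. => #  t=1,i=10
  [5] ..#.# => .  t=0,i=6
  [4] ..#.. => .  t=0,i=14
  [3] ...## => #  t=1,i=1
  [2] ...#. => .  t=0,i=13
  [1] ....# => .  t=0,i=12
  [0] ..... => #  t=3,i=9
  bits 01010011000101111100010101001001 = 1394066761

1394066761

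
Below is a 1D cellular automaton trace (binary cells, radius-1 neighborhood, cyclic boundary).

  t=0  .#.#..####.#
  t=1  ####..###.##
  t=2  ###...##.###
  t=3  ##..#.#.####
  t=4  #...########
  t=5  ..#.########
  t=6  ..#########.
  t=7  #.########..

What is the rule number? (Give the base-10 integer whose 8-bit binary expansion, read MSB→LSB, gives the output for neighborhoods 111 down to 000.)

173

  ###|#  b7=1 t=0,i=7
  ##.|.  b6=0 t=0,i=9
  #.#|#  b5=1 t=0,i=0
  #..|.  b4=0 t=0,i=4
  .##|#  b3=1 t=0,i=6
  .#.|#  b2=1 t=0,i=1
  ..#|.  b1=0 t=0,i=5
  ...|#  b0=1 t=2,i=4
  bits 10101101 = 173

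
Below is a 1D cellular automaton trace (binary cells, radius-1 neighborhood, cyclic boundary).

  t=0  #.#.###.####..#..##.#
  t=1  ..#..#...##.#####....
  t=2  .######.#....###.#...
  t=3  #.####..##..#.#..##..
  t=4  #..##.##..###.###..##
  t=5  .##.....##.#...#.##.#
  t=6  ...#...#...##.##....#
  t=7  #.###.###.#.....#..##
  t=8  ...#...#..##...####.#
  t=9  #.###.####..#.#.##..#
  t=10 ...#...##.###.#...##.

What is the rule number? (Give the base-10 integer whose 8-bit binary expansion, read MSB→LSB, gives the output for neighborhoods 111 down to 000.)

  ### -> #   bit 7 = 1  t=0,i=5
  ##. -> .   bit 6 = 0  t=0,i=0
  #.# -> .   bit 5 = 0  t=0,i=1
  #.. -> #   bit 4 = 1  t=0,i=12
  .## -> .   bit 3 = 0  t=0,i=4
  .#. -> #   bit 2 = 1  t=0,i=2
  ..# -> #   bit 1 = 1  t=0,i=13
  ... -> .   bit 0 = 0  t=1,i=0
  bits 10010110 = 150

150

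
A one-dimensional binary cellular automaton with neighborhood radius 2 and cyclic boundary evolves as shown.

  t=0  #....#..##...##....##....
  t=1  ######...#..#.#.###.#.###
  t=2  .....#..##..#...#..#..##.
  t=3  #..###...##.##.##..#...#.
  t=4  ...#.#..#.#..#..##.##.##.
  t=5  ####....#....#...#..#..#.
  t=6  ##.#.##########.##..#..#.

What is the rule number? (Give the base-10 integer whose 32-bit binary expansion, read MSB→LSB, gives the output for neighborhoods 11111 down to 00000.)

  #####|.  b31=0 t=1,i=0
  ####.|.  b30=0 t=1,i=4
  ###.#|.  b29=0 t=1,i=18
  ###..|#  b28=1 t=1,i=5
  ##.##|.  b27=0 t=3,i=11
  ##.#.|#  b26=1 t=1,i=19
  ##..#|#  b25=1 t=2,i=10
  ##...|.  b24=0 t=0,i=10
  #.###|#  b23=1 t=1,i=16
  #.##.|.  b22=0 t=3,i=12
  #.#.#|.  b21=0 t=1,i=14
  #.#..|.  b20=0 t=3,i=0
  #..##|.  b19=0 t=0,i=7
  #..#.|.  b18=0 t=1,i=11
  #...#|.  b17=0 t=0,i=11
  #....|#  b16=1 t=0,i=2
  .####|#  b15=1 t=1,i=23
  .###.|.  b14=0 t=1,i=17
  .##.#|#  b13=1 t=3,i=10
  .##..|#  b12=1 t=0,i=9
  .#.##|.  b11=0 t=1,i=15
  .#.#.|.  b10=0 t=1,i=13
  .#..#|.  b9=0 t=0,i=6
  .#...|#  b8=1 t=0,i=1
  ..###|#  b7=1 t=3,i=3
  ..##.|.  b6=0 t=0,i=8
  ..#.#|#  b5=1 t=1,i=12
  ..#..|#  b4=1 t=0,i=0
  ...##|#  b3=1 t=0,i=12
  ...#.|#  b2=1 t=0,i=4
  ....#|#  b1=1 t=0,i=3
  .....|.  b0=0 t=2,i=1
  bits 00010110100000011011000110111110 = 377598398

377598398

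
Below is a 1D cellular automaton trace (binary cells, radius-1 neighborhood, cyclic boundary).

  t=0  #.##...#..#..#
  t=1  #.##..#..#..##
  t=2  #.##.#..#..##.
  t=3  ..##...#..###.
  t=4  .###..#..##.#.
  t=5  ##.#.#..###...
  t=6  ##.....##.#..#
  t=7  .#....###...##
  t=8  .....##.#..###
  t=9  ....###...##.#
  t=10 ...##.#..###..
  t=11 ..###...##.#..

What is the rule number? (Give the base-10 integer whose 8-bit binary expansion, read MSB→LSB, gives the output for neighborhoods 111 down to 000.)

74

  ###|.  b7=0 t=1,i=13
  ##.|#  b6=1 t=0,i=0
  #.#|.  b5=0 t=0,i=1
  #..|.  b4=0 t=0,i=4
  .##|#  b3=1 t=0,i=2
  .#.|.  b2=0 t=0,i=7
  ..#|#  b1=1 t=0,i=6
  ...|.  b0=0 t=0,i=5
  bits 01001010 = 74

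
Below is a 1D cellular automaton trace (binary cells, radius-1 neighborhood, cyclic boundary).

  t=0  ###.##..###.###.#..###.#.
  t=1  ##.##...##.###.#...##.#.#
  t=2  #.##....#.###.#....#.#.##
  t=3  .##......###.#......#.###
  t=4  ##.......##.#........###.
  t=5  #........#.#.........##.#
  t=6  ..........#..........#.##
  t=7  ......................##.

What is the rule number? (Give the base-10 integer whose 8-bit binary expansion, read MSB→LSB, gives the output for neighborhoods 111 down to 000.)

168

  nb ###: next=#  (t=0,i=1, bit7=1)
  nb ##.: next=.  (t=0,i=2, bit6=0)
  nb #.#: next=#  (t=0,i=3, bit5=1)
  nb #..: next=.  (t=0,i=6, bit4=0)
  nb .##: next=#  (t=0,i=0, bit3=1)
  nb .#.: next=.  (t=0,i=16, bit2=0)
  nb ..#: next=.  (t=0,i=7, bit1=0)
  nb ...: next=.  (t=1,i=6, bit0=0)
  bits 10101000 = 168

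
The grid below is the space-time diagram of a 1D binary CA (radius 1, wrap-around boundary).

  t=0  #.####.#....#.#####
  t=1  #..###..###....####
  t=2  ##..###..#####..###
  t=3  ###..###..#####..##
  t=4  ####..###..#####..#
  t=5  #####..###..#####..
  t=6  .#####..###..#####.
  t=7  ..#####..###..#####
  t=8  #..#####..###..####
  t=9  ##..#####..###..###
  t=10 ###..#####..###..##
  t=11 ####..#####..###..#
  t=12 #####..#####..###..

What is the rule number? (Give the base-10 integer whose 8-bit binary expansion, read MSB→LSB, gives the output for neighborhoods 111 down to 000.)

  [7] ### => #  t=0,i=3
  [6] ##. => #  t=0,i=0
  [5] #.# => .  t=0,i=1
  [4] #.. => #  t=0,i=8
  [3] .## => .  t=0,i=2
  [2] .#. => .  t=0,i=7
  [1] ..# => .  t=0,i=11
  [0] ... => #  t=0,i=9
  bits 11010001 = 209

209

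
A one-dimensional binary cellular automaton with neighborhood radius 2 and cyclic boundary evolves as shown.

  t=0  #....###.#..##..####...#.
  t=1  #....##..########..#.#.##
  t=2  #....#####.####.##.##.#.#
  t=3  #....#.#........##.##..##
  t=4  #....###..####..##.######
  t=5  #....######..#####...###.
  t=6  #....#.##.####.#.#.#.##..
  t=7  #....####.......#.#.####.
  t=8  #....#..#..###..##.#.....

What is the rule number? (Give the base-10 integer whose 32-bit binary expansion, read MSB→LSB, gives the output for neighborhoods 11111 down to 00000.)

  nb #####: next=#  (t=1,i=11, bit31=1)
  nb ####.: next=.  (t=0,i=18, bit30=0)
  nb ###.#: next=.  (t=0,i=7, bit29=0)
  nb ###..: next=#  (t=0,i=19, bit28=1)
  nb ##.##: next=.  (t=2,i=10, bit27=0)
  nb ##.#.: next=.  (t=0,i=8, bit26=0)
  nb ##..#: next=#  (t=0,i=14, bit25=1)
  nb ##...: next=.  (t=0,i=20, bit24=0)
  nb #.###: next=.  (t=1,i=23, bit23=0)
  nb #.##.: next=#  (t=2,i=16, bit22=1)
  nb #.#.#: next=.  (t=1,i=21, bit21=0)
  nb #.#..: next=#  (t=0,i=0, bit20=1)
  nb #..##: next=#  (t=0,i=11, bit19=1)
  nb #..#.: next=.  (t=1,i=18, bit18=0)
  nb #...#: next=#  (t=0,i=21, bit17=1)
  nb #....: next=.  (t=0,i=2, bit16=0)
  nb .####: next=.  (t=0,i=17, bit15=0)
  nb .###.: next=#  (t=0,i=6, bit14=1)
  nb .##.#: next=#  (t=2,i=17, bit13=1)
  nb .##..: next=#  (t=0,i=13, bit12=1)
  nb .#.##: next=#  (t=1,i=22, bit11=1)
  nb .#.#.: next=#  (t=0,i=24, bit10=1)
  nb .#..#: next=#  (t=0,i=10, bit9=1)
  nb .#...: next=.  (t=0,i=1, bit8=0)
  nb ..###: next=#  (t=0,i=5, bit7=1)
  nb ..##.: next=#  (t=0,i=12, bit6=1)
  nb ..#.#: next=#  (t=0,i=23, bit5=1)
  nb ..#..: next=#  (t=6,i=0, bit4=1)
  nb ...##: next=.  (t=0,i=4, bit3=0)
  nb ...#.: next=.  (t=0,i=22, bit2=0)
  nb ....#: next=.  (t=0,i=3, bit1=0)
  nb .....: next=#  (t=3,i=10, bit0=1)
  bits 10010010010110100111111011110001 = 2455404273

2455404273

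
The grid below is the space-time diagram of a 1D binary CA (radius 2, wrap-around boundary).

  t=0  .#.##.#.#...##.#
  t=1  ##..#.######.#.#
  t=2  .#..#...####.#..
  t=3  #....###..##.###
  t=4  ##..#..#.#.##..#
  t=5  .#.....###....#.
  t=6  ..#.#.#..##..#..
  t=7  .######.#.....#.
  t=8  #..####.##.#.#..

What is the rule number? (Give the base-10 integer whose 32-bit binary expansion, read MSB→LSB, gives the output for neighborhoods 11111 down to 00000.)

  #####|#  b31=1 t=1,i=8
  ####.|#  b30=1 t=1,i=10
  ###.#|#  b29=1 t=1,i=11
  ###..|#  b28=1 t=1,i=1
  ##.##|#  b27=1 t=3,i=12
  ##.#.|.  b26=0 t=0,i=5
  ##..#|.  b25=0 t=1,i=2
  ##...|#  b24=1 t=3,i=1
  #.###|.  b23=0 t=1,i=6
  #.##.|.  b22=0 t=0,i=3
  #.#.#|#  b21=1 t=0,i=1
  #.#..|#  b20=1 t=0,i=8
  #..##|#  b19=1 t=3,i=9
  #..#.|.  b18=0 t=1,i=3
  #...#|#  b17=1 t=0,i=10
  #....|.  b16=0 t=3,i=2
  .####|.  b15=0 t=1,i=7
  .###.|.  b14=0 t=1,i=0
  .##.#|#  b13=1 t=0,i=4
  .##..|.  b12=0 t=4,i=12
  .#.##|.  b11=0 t=0,i=2
  .#.#.|#  b10=1 t=0,i=0
  .#..#|.  b9=0 t=2,i=2
  .#...|#  b8=1 t=0,i=9
  ..###|.  b7=0 t=2,i=8
  ..##.|.  b6=0 t=0,i=12
  ..#.#|#  b5=1 t=1,i=4
  ..#..|.  b4=0 t=2,i=1
  ...##|#  b3=1 t=0,i=11
  ...#.|#  b2=1 t=2,i=0
  ....#|.  b1=0 t=3,i=3
  .....|#  b0=1 t=5,i=4
  bits 11111001001110100010010100101101 = 4181337389

4181337389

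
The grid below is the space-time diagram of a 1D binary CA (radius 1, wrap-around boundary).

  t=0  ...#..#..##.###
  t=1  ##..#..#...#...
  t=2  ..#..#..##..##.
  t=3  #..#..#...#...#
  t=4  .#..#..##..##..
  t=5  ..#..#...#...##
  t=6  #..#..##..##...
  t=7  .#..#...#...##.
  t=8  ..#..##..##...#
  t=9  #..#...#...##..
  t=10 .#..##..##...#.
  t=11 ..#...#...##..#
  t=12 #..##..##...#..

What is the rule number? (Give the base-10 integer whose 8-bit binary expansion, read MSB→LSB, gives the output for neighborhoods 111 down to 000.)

  ###|.  b7=0 t=0,i=13
  ##.|.  b6=0 t=0,i=10
  #.#|#  b5=1 t=0,i=11
  #..|#  b4=1 t=0,i=0
  .##|.  b3=0 t=0,i=9
  .#.|.  b2=0 t=0,i=3
  ..#|.  b1=0 t=0,i=2
  ...|#  b0=1 t=0,i=1
  bits 00110001 = 49

49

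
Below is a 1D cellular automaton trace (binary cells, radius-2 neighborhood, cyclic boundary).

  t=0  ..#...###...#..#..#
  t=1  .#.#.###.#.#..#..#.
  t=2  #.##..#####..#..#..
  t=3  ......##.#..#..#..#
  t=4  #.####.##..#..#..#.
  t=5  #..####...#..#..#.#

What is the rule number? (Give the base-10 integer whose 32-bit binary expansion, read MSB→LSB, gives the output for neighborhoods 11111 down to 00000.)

  [31] ##### => .  t=2,i=8
  [30] ####. => #  t=2,i=9
  [29] ###.# => #  t=1,i=7
  [28] ###.. => .  t=0,i=8
  [27] ##.## => #  t=4,i=6
  [26] ##.#. => #  t=1,i=8
  [25] ##..# => .  t=2,i=4
  [24] ##... => #  t=0,i=9
  [23] #.### => .  t=1,i=5
  [22] #.##. => .  t=2,i=2
  [21] #.#.# => #  t=1,i=3
  [20] #.#.. => .  t=1,i=11
  [19] #..## => .  t=2,i=5
  [18] #..#. => #  t=0,i=1
  [17] #...# => .  t=0,i=4
  [16] #.... => .  t=3,i=1
  [15] .#### => #  t=2,i=7
  [14] .###. => #  t=0,i=7
  [13] .##.# => #  t=3,i=7
  [12] .##.. => .  t=2,i=3
  [11] .#.## => .  t=1,i=4
  [10] .#.#. => #  t=1,i=2
  [9] .#..# => .  t=0,i=0
  [8] .#... => #  t=0,i=3
  [7] ..### => #  t=0,i=6
  [6] ..##. => .  t=3,i=6
  [5] ..#.# => .  t=1,i=1
  [4] ..#.. => .  t=0,i=2
  [3] ...## => #  t=0,i=5
  [2] ...#. => #  t=0,i=11
  [1] ....# => #  t=3,i=4
  [0] ..... => #  t=3,i=2
  bits 01101101001001001110010110001111 = 1831134607

1831134607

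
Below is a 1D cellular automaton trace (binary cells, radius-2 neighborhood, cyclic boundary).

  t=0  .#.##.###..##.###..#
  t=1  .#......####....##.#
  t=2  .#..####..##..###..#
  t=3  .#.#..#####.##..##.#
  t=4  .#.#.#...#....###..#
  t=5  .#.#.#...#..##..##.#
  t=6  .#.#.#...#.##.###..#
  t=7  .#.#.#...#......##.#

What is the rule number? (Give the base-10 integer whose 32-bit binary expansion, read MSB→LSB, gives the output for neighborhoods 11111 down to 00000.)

  ##### -> .   bit 31 = 0  t=3,i=8
  ####. -> #   bit 30 = 1  t=1,i=10
  ###.# -> .   bit 29 = 0  t=3,i=10
  ###.. -> #   bit 28 = 1  t=0,i=8
  ##.## -> .   bit 27 = 0  t=0,i=5
  ##.#. -> .   bit 26 = 0  t=1,i=18
  ##..# -> #   bit 25 = 1  t=0,i=9
  ##... -> .   bit 24 = 0  t=1,i=12
  #.### -> .   bit 23 = 0  t=0,i=6
  #.##. -> .   bit 22 = 0  t=0,i=3
  #.#.# -> #   bit 21 = 1  t=0,i=1
  #.#.. -> #   bit 20 = 1  t=1,i=1
  #..## -> #   bit 19 = 1  t=0,i=10
  #..#. -> .   bit 18 = 0  t=0,i=18
  #...# -> .   bit 17 = 0  t=4,i=7
  #.... -> .   bit 16 = 0  t=1,i=3
  .#### -> .   bit 15 = 0  t=1,i=9
  .###. -> .   bit 14 = 0  t=0,i=7
  .##.# -> .   bit 13 = 0  t=0,i=4
  .##.. -> .   bit 12 = 0  t=2,i=11
  .#.## -> .   bit 11 = 0  t=0,i=2
  .#.#. -> .   bit 10 = 0  t=0,i=0
  .#..# -> .   bit 9 = 0  t=2,i=2
  .#... -> .   bit 8 = 0  t=1,i=2
  ..### -> .   bit 7 = 0  t=1,i=8
  ..##. -> #   bit 6 = 1  t=0,i=11
  ..#.# -> #   bit 5 = 1  t=0,i=19
  ..#.. -> #   bit 4 = 1  t=4,i=9
  ...## -> #   bit 3 = 1  t=1,i=7
  ...#. -> .   bit 2 = 0  t=4,i=8
  ....# -> #   bit 1 = 1  t=1,i=6
  ..... -> #   bit 0 = 1  t=1,i=4
  bits 01010010001110000000000001111011 = 1379401851

1379401851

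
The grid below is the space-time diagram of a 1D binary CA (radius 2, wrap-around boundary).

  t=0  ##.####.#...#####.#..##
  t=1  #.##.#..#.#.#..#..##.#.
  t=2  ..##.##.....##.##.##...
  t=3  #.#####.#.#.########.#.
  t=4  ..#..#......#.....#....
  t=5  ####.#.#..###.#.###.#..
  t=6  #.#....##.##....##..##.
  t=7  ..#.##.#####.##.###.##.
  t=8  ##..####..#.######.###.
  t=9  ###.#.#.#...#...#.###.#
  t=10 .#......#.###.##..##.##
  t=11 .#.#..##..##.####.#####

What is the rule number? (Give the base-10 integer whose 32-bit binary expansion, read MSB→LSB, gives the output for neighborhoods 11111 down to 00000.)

1255371478

  [31] ##### => .  t=0,i=14
  [30] ####. => #  t=0,i=0
  [29] ###.# => .  t=0,i=1
  [28] ###.. => .  t=8,i=7
  [27] ##.## => #  t=0,i=2
  [26] ##.#. => .  t=0,i=7
  [25] ##..# => #  t=6,i=18
  [24] ##... => .  t=2,i=7
  [23] #.### => #  t=0,i=3
  [22] #.##. => #  t=1,i=2
  [21] #.#.# => .  t=1,i=0
  [20] #.#.. => #  t=0,i=8
  [19] #..## => .  t=0,i=20
  [18] #..#. => .  t=1,i=7
  [17] #...# => #  t=0,i=10
  [16] #.... => #  t=2,i=8
  [15] .#### => .  t=0,i=4
  [14] .###. => #  t=5,i=11
  [13] .##.# => #  t=1,i=3
  [12] .##.. => #  t=2,i=6
  [11] .#.## => .  t=1,i=1
  [10] .#.#. => .  t=1,i=9
  [9] .#..# => #  t=0,i=19
  [8] .#... => .  t=0,i=9
  [7] ..### => #  t=0,i=12
  [6] ..##. => #  t=1,i=18
  [5] ..#.# => .  t=1,i=8
  [4] ..#.. => #  t=1,i=15
  [3] ...## => .  t=0,i=11
  [2] ...#. => #  t=4,i=1
  [1] ....# => #  t=2,i=0
  [0] ..... => .  t=2,i=9
  bits 01001010110100110111001011010110 = 1255371478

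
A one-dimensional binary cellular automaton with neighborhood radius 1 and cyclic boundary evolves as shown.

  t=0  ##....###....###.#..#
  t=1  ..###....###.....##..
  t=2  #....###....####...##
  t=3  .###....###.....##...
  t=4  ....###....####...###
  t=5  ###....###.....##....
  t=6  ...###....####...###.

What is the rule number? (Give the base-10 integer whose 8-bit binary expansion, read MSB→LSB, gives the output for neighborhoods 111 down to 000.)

21

  nb ###: next=.  (t=0,i=0, bit7=0)
  nb ##.: next=.  (t=0,i=1, bit6=0)
  nb #.#: next=.  (t=0,i=16, bit5=0)
  nb #..: next=#  (t=0,i=2, bit4=1)
  nb .##: next=.  (t=0,i=6, bit3=0)
  nb .#.: next=#  (t=0,i=17, bit2=1)
  nb ..#: next=.  (t=0,i=5, bit1=0)
  nb ...: next=#  (t=0,i=3, bit0=1)
  bits 00010101 = 21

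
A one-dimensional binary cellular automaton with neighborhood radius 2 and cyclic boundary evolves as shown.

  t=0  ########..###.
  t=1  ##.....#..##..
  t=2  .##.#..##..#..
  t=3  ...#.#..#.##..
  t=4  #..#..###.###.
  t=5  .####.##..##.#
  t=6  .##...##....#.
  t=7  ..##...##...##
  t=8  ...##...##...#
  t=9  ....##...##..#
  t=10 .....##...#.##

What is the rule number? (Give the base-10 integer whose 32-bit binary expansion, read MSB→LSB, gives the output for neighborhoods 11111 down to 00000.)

  [31] ##### => .  t=0,i=2
  [30] ####. => .  t=0,i=6
  [29] ###.# => .  t=0,i=12
  [28] ###.. => #  t=0,i=7
  [27] ##.## => .  t=0,i=13
  [26] ##.#. => #  t=2,i=3
  [25] ##..# => .  t=0,i=8
  [24] ##... => #  t=1,i=2
  [23] #.### => #  t=0,i=0
  [22] #.##. => #  t=3,i=10
  [21] #.#.# => .  t=5,i=13
  [20] #.#.. => .  t=2,i=4
  [19] #..## => .  t=0,i=9
  [18] #..#. => #  t=2,i=10
  [17] #...# => .  t=2,i=13
  [16] #.... => .  t=1,i=3
  [15] .#### => #  t=0,i=1
  [14] .###. => #  t=0,i=11
  [13] .##.# => .  t=2,i=2
  [12] .##.. => #  t=1,i=1
  [11] .#.## => .  t=3,i=9
  [10] .#.#. => .  t=3,i=4
  [9] .#..# => #  t=1,i=8
  [8] .#... => .  t=2,i=12
  [7] ..### => #  t=0,i=10
  [6] ..##. => .  t=1,i=0
  [5] ..#.# => #  t=3,i=3
  [4] ..#.. => #  t=1,i=7
  [3] ...## => .  t=2,i=0
  [2] ...#. => .  t=1,i=6
  [1] ....# => .  t=1,i=5
  [0] ..... => #  t=1,i=4
  bits 00010101110001001101001010110001 = 365220529

365220529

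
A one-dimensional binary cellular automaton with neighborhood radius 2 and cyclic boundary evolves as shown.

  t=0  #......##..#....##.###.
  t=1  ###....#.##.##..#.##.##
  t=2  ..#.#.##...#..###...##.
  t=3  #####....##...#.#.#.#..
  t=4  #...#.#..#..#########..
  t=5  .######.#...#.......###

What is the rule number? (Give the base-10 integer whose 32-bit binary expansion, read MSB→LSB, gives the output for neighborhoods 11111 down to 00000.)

1052181988

  ##### -> .   bit 31 = 0  t=1,i=0
  ####. -> .   bit 30 = 0  t=1,i=1
  ###.# -> #   bit 29 = 1  t=0,i=21
  ###.. -> #   bit 28 = 1  t=1,i=2
  ##.## -> #   bit 27 = 1  t=0,i=18
  ##.#. -> #   bit 26 = 1  t=0,i=22
  ##..# -> #   bit 25 = 1  t=0,i=9
  ##... -> .   bit 24 = 0  t=1,i=3
  #.### -> #   bit 23 = 1  t=0,i=19
  #.##. -> .   bit 22 = 0  t=1,i=9
  #.#.# -> #   bit 21 = 1  t=2,i=4
  #.#.. -> #   bit 20 = 1  t=0,i=0
  #..## -> .   bit 19 = 0  t=2,i=13
  #..#. -> #   bit 18 = 1  t=0,i=10
  #...# -> #   bit 17 = 1  t=2,i=0
  #.... -> #   bit 16 = 1  t=0,i=2
  .#### -> .   bit 15 = 0  t=1,i=22
  .###. -> .   bit 14 = 0  t=0,i=20
  .##.# -> .   bit 13 = 0  t=0,i=17
  .##.. -> .   bit 12 = 0  t=0,i=8
  .#.## -> .   bit 11 = 0  t=1,i=8
  .#.#. -> #   bit 10 = 1  t=2,i=3
  .#..# -> .   bit 9 = 0  t=2,i=12
  .#... -> #   bit 8 = 1  t=0,i=1
  ..### -> #   bit 7 = 1  t=2,i=14
  ..##. -> #   bit 6 = 1  t=0,i=7
  ..#.# -> #   bit 5 = 1  t=1,i=7
  ..#.. -> .   bit 4 = 0  t=0,i=11
  ...## -> .   bit 3 = 0  t=0,i=6
  ...#. -> #   bit 2 = 1  t=1,i=6
  ....# -> .   bit 1 = 0  t=0,i=5
  ..... -> .   bit 0 = 0  t=0,i=3
  bits 00111110101101110000010111100100 = 1052181988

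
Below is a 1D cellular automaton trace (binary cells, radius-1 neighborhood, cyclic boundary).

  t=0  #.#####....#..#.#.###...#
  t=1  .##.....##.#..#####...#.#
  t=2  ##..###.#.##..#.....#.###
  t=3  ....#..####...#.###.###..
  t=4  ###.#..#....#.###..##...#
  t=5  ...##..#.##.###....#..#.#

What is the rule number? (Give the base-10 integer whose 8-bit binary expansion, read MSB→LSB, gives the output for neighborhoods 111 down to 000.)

45

  ### -> .   bit 7 = 0  t=0,i=3
  ##. -> .   bit 6 = 0  t=0,i=0
  #.# -> #   bit 5 = 1  t=0,i=1
  #.. -> .   bit 4 = 0  t=0,i=7
  .## -> #   bit 3 = 1  t=0,i=2
  .#. -> #   bit 2 = 1  t=0,i=11
  ..# -> .   bit 1 = 0  t=0,i=10
  ... -> #   bit 0 = 1  t=0,i=8
  bits 00101101 = 45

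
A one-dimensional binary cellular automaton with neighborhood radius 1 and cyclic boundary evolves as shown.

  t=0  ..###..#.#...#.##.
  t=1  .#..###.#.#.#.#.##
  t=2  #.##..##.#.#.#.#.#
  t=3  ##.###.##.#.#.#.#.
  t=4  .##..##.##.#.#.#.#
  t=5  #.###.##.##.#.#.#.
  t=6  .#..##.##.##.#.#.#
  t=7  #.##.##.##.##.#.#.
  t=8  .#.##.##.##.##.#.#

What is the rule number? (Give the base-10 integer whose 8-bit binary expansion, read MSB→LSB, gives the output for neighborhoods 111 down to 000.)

  ### -> .   bit 7 = 0  t=0,i=3
  ##. -> #   bit 6 = 1  t=0,i=4
  #.# -> #   bit 5 = 1  t=0,i=8
  #.. -> #   bit 4 = 1  t=0,i=5
  .## -> .   bit 3 = 0  t=0,i=2
  .#. -> .   bit 2 = 0  t=0,i=7
  ..# -> #   bit 1 = 1  t=0,i=1
  ... -> .   bit 0 = 0  t=0,i=0
  bits 01110010 = 114

114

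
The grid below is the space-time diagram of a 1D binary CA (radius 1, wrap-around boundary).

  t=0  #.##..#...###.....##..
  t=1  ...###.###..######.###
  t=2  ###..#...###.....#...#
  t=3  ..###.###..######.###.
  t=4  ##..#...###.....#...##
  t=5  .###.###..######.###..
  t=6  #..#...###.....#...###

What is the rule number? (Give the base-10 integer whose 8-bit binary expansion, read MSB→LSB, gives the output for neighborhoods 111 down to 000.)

  [7] ### => .  t=0,i=11
  [6] ##. => #  t=0,i=3
  [5] #.# => .  t=0,i=1
  [4] #.. => #  t=0,i=4
  [3] .## => .  t=0,i=2
  [2] .#. => .  t=0,i=0
  [1] ..# => #  t=0,i=5
  [0] ... => #  t=0,i=8
  bits 01010011 = 83

83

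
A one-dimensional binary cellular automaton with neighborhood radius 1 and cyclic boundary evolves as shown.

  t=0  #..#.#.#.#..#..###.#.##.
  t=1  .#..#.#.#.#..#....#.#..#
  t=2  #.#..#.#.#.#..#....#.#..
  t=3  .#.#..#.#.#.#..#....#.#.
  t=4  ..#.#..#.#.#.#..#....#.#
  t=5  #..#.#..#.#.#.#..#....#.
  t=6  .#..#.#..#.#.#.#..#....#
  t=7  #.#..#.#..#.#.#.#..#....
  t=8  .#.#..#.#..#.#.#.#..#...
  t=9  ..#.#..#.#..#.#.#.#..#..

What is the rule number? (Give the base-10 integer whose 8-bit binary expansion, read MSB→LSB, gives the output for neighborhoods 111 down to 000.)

  ###|.  b7=0 t=0,i=16
  ##.|.  b6=0 t=0,i=17
  #.#|#  b5=1 t=0,i=4
  #..|#  b4=1 t=0,i=1
  .##|.  b3=0 t=0,i=15
  .#.|.  b2=0 t=0,i=0
  ..#|.  b1=0 t=0,i=2
  ...|.  b0=0 t=1,i=15
  bits 00110000 = 48

48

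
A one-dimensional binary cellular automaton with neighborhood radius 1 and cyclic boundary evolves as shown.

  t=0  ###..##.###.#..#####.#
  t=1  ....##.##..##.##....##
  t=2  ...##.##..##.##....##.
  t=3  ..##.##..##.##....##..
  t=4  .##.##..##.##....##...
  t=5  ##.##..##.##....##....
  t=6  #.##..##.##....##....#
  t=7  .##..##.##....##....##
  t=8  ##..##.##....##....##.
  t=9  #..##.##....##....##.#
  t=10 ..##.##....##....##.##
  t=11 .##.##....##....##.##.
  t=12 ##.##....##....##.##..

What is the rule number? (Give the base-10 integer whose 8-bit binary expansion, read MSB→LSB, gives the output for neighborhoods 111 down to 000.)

  [7] ### => .  t=0,i=0
  [6] ##. => .  t=0,i=2
  [5] #.# => #  t=0,i=7
  [4] #.. => .  t=0,i=3
  [3] .## => #  t=0,i=5
  [2] .#. => #  t=0,i=12
  [1] ..# => #  t=0,i=4
  [0] ... => .  t=1,i=1
  bits 00101110 = 46

46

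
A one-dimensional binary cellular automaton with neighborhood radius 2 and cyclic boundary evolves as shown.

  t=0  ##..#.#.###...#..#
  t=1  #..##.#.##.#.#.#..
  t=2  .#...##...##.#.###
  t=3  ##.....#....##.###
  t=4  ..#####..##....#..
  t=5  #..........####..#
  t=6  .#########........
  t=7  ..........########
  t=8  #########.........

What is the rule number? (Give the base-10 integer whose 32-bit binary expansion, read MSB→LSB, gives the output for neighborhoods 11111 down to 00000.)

  nb #####: next=.  (t=3,i=17, bit31=0)
  nb ####.: next=.  (t=3,i=0, bit30=0)
  nb ###.#: next=#  (t=2,i=17, bit29=1)
  nb ###..: next=.  (t=0,i=1, bit28=0)
  nb ##.##: next=.  (t=3,i=14, bit27=0)
  nb ##.#.: next=#  (t=1,i=5, bit26=1)
  nb ##..#: next=.  (t=0,i=2, bit25=0)
  nb ##...: next=#  (t=0,i=11, bit24=1)
  nb #.###: next=#  (t=0,i=8, bit23=1)
  nb #.##.: next=.  (t=1,i=8, bit22=0)
  nb #.#.#: next=#  (t=0,i=6, bit21=1)
  nb #.#..: next=#  (t=1,i=15, bit20=1)
  nb #..##: next=.  (t=0,i=16, bit19=0)
  nb #..#.: next=#  (t=0,i=3, bit18=1)
  nb #...#: next=.  (t=0,i=12, bit17=0)
  nb #....: next=#  (t=3,i=3, bit16=1)
  nb .####: next=.  (t=3,i=16, bit15=0)
  nb .###.: next=#  (t=0,i=0, bit14=1)
  nb .##.#: next=.  (t=1,i=4, bit13=0)
  nb .##..: next=.  (t=2,i=6, bit12=0)
  nb .#.##: next=.  (t=0,i=7, bit11=0)
  nb .#.#.: next=.  (t=0,i=5, bit10=0)
  nb .#..#: next=#  (t=0,i=15, bit9=1)
  nb .#...: next=.  (t=2,i=2, bit8=0)
  nb ..###: next=.  (t=0,i=17, bit7=0)
  nb ..##.: next=.  (t=1,i=3, bit6=0)
  nb ..#.#: next=#  (t=0,i=4, bit5=1)
  nb ..#..: next=.  (t=0,i=14, bit4=0)
  nb ...##: next=.  (t=2,i=4, bit3=0)
  nb ...#.: next=#  (t=0,i=13, bit2=1)
  nb ....#: next=#  (t=3,i=5, bit1=1)
  nb .....: next=#  (t=3,i=4, bit0=1)
  bits 00100101101101010100001000100111 = 632635943

632635943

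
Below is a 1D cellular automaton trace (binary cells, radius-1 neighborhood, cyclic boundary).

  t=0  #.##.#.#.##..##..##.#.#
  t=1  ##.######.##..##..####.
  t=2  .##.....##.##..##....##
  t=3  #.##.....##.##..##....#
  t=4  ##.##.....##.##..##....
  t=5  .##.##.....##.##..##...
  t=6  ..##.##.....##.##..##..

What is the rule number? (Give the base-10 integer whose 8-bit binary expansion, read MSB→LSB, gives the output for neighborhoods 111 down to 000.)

  [7] ### => .  t=1,i=4
  [6] ##. => #  t=0,i=0
  [5] #.# => #  t=0,i=1
  [4] #.. => #  t=0,i=11
  [3] .## => .  t=0,i=2
  [2] .#. => #  t=0,i=5
  [1] ..# => .  t=0,i=12
  [0] ... => .  t=2,i=4
  bits 01110100 = 116

116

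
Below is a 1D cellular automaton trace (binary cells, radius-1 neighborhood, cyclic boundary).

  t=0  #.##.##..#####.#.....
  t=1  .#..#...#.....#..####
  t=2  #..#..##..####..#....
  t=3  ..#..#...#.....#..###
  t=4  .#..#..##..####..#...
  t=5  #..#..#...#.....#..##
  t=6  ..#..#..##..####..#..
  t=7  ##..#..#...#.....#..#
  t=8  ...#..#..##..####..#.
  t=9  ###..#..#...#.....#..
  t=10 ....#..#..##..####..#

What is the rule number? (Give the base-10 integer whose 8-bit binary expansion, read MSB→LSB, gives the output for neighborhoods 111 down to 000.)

35

  ### -> .   bit 7 = 0  t=0,i=10
  ##. -> .   bit 6 = 0  t=0,i=3
  #.# -> #   bit 5 = 1  t=0,i=1
  #.. -> .   bit 4 = 0  t=0,i=7
  .## -> .   bit 3 = 0  t=0,i=2
  .#. -> .   bit 2 = 0  t=0,i=0
  ..# -> #   bit 1 = 1  t=0,i=8
  ... -> #   bit 0 = 1  t=0,i=17
  bits 00100011 = 35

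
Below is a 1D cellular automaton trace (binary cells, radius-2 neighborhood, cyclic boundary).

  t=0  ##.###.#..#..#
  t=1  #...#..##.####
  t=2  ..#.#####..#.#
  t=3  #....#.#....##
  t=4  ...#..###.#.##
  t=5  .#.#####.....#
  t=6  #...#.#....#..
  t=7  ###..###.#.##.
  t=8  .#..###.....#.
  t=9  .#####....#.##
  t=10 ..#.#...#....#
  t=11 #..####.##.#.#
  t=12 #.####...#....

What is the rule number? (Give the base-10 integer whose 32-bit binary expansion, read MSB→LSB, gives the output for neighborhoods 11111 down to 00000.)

  ##### -> .   bit 31 = 0  t=1,i=12
  ####. -> #   bit 30 = 1  t=1,i=13
  ###.# -> .   bit 29 = 0  t=0,i=1
  ###.. -> .   bit 28 = 0  t=1,i=0
  ##.## -> .   bit 27 = 0  t=0,i=2
  ##.#. -> .   bit 26 = 0  t=0,i=6
  ##..# -> .   bit 25 = 0  t=2,i=9
  ##... -> .   bit 24 = 0  t=1,i=1
  #.### -> .   bit 23 = 0  t=0,i=3
  #.##. -> .   bit 22 = 0  t=4,i=12
  #.#.# -> .   bit 21 = 0  t=4,i=10
  #.#.. -> #   bit 20 = 1  t=0,i=7
  #..## -> #   bit 19 = 1  t=0,i=12
  #..#. -> .   bit 18 = 0  t=0,i=9
  #...# -> #   bit 17 = 1  t=1,i=2
  #.... -> .   bit 16 = 0  t=3,i=2
  .#### -> #   bit 15 = 1  t=1,i=11
  .###. -> #   bit 14 = 1  t=0,i=0
  .##.# -> #   bit 13 = 1  t=1,i=8
  .##.. -> #   bit 12 = 1  t=4,i=13
  .#.## -> .   bit 11 = 0  t=2,i=3
  .#.#. -> #   bit 10 = 1  t=2,i=12
  .#..# -> #   bit 9 = 1  t=0,i=8
  .#... -> #   bit 8 = 1  t=3,i=8
  ..### -> #   bit 7 = 1  t=0,i=13
  ..##. -> #   bit 6 = 1  t=1,i=7
  ..#.# -> .   bit 5 = 0  t=2,i=2
  ..#.. -> #   bit 4 = 1  t=0,i=10
  ...## -> .   bit 3 = 0  t=3,i=11
  ...#. -> .   bit 2 = 0  t=1,i=3
  ....# -> #   bit 1 = 1  t=3,i=3
  ..... -> .   bit 0 = 0  t=5,i=10
  bits 01000000000110101111011111010010 = 1075509202

1075509202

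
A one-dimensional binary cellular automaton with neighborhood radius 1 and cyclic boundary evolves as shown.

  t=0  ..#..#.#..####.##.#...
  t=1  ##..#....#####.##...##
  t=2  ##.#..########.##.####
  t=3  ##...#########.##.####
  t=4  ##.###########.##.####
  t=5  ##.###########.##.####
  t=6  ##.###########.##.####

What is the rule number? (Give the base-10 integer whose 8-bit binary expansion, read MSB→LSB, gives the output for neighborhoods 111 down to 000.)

203

  ###|#  b7=1 t=0,i=11
  ##.|#  b6=1 t=0,i=13
  #.#|.  b5=0 t=0,i=6
  #..|.  b4=0 t=0,i=3
  .##|#  b3=1 t=0,i=10
  .#.|.  b2=0 t=0,i=2
  ..#|#  b1=1 t=0,i=1
  ...|#  b0=1 t=0,i=0
  bits 11001011 = 203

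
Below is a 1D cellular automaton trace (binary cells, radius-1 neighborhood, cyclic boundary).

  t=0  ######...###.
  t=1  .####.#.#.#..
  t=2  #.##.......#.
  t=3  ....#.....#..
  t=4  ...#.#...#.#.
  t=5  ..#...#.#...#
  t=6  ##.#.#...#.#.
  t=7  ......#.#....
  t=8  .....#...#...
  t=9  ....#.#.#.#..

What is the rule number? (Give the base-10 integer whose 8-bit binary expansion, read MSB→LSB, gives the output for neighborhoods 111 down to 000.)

146

  ###|#  b7=1 t=0,i=1
  ##.|.  b6=0 t=0,i=5
  #.#|.  b5=0 t=0,i=12
  #..|#  b4=1 t=0,i=6
  .##|.  b3=0 t=0,i=0
  .#.|.  b2=0 t=1,i=6
  ..#|#  b1=1 t=0,i=8
  ...|.  b0=0 t=0,i=7
  bits 10010010 = 146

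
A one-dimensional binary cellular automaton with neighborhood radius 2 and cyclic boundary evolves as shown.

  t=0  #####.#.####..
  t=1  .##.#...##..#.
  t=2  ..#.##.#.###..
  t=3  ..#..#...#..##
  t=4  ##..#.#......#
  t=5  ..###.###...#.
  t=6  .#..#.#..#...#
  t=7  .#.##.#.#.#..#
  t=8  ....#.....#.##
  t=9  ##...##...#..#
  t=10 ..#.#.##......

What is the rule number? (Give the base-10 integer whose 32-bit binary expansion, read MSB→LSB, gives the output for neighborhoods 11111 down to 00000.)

2744496424

  ##### -> #   bit 31 = 1  t=0,i=2
  ####. -> .   bit 30 = 0  t=0,i=3
  ###.# -> #   bit 29 = 1  t=0,i=4
  ###.. -> .   bit 28 = 0  t=0,i=11
  ##.## -> .   bit 27 = 0  t=5,i=5
  ##.#. -> .   bit 26 = 0  t=0,i=5
  ##..# -> #   bit 25 = 1  t=0,i=12
  ##... -> #   bit 24 = 1  t=2,i=12
  #.### -> #   bit 23 = 1  t=0,i=8
  #.##. -> .   bit 22 = 0  t=2,i=4
  #.#.# -> .   bit 21 = 0  t=0,i=6
  #.#.. -> #   bit 20 = 1  t=1,i=4
  #..## -> .   bit 19 = 0  t=0,i=13
  #..#. -> #   bit 18 = 1  t=1,i=11
  #...# -> .   bit 17 = 0  t=1,i=6
  #.... -> #   bit 16 = 1  t=2,i=13
  .#### -> #   bit 15 = 1  t=0,i=1
  .###. -> .   bit 14 = 0  t=2,i=10
  .##.# -> #   bit 13 = 1  t=1,i=2
  .##.. -> #   bit 12 = 1  t=1,i=9
  .#.## -> .   bit 11 = 0  t=0,i=7
  .#.#. -> .   bit 10 = 0  t=4,i=5
  .#..# -> .   bit 9 = 0  t=1,i=13
  .#... -> #   bit 8 = 1  t=1,i=5
  ..### -> .   bit 7 = 0  t=0,i=0
  ..##. -> .   bit 6 = 0  t=1,i=1
  ..#.# -> #   bit 5 = 1  t=2,i=2
  ..#.. -> .   bit 4 = 0  t=1,i=12
  ...## -> #   bit 3 = 1  t=1,i=7
  ...#. -> .   bit 2 = 0  t=2,i=1
  ....# -> .   bit 1 = 0  t=2,i=0
  ..... -> .   bit 0 = 0  t=4,i=9
  bits 10100011100101011011000100101000 = 2744496424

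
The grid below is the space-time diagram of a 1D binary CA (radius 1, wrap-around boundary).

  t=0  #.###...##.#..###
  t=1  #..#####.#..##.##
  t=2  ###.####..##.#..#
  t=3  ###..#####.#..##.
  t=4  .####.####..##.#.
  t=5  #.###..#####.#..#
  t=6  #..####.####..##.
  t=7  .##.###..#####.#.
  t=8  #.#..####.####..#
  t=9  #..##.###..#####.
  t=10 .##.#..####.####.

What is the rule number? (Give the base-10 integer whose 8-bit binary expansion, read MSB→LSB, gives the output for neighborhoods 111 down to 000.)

  ###|#  b7=1 t=0,i=3
  ##.|#  b6=1 t=0,i=0
  #.#|.  b5=0 t=0,i=1
  #..|#  b4=1 t=0,i=5
  .##|.  b3=0 t=0,i=2
  .#.|.  b2=0 t=0,i=11
  ..#|#  b1=1 t=0,i=7
  ...|#  b0=1 t=0,i=6
  bits 11010011 = 211

211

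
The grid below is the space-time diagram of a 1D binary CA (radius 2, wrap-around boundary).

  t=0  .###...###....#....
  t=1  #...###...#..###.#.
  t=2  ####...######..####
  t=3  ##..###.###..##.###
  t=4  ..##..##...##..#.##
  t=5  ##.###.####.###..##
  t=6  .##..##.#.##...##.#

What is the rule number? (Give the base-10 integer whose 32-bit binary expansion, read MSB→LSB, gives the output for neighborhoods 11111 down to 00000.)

2944309021

  [31] ##### => #  t=2,i=0
  [30] ####. => .  t=2,i=2
  [29] ###.# => #  t=1,i=15
  [28] ###.. => .  t=0,i=3
  [27] ##.## => #  t=3,i=7
  [26] ##.#. => #  t=1,i=16
  [25] ##..# => #  t=2,i=13
  [24] ##... => #  t=0,i=4
  [23] #.### => .  t=3,i=8
  [22] #.##. => #  t=4,i=17
  [21] #.#.# => #  t=1,i=17
  [20] #.#.. => #  t=1,i=0
  [19] #..## => #  t=1,i=12
  [18] #..#. => #  t=4,i=14
  [17] #...# => #  t=0,i=5
  [16] #.... => .  t=0,i=11
  [15] .#### => #  t=2,i=8
  [14] .###. => .  t=0,i=2
  [13] .##.# => .  t=3,i=14
  [12] .##.. => #  t=4,i=3
  [11] .#.## => .  t=4,i=16
  [10] .#.#. => #  t=1,i=18
  [9] .#..# => #  t=1,i=11
  [8] .#... => #  t=0,i=15
  [7] ..### => .  t=0,i=1
  [6] ..##. => .  t=3,i=13
  [5] ..#.# => .  t=4,i=15
  [4] ..#.. => #  t=0,i=14
  [3] ...## => #  t=0,i=0
  [2] ...#. => #  t=0,i=13
  [1] ....# => .  t=0,i=12
  [0] ..... => #  t=0,i=17
  bits 10101111011111101001011100011101 = 2944309021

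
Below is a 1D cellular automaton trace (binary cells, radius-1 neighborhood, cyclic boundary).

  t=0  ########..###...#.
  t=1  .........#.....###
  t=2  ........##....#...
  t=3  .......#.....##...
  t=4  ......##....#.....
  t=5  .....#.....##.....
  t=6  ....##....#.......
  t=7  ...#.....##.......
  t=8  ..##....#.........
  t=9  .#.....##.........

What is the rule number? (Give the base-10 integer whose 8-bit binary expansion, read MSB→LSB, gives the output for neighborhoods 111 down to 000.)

  ### -> .   bit 7 = 0  t=0,i=1
  ##. -> .   bit 6 = 0  t=0,i=7
  #.# -> #   bit 5 = 1  t=0,i=17
  #.. -> .   bit 4 = 0  t=0,i=8
  .## -> .   bit 3 = 0  t=0,i=0
  .#. -> #   bit 2 = 1  t=0,i=16
  ..# -> #   bit 1 = 1  t=0,i=9
  ... -> .   bit 0 = 0  t=0,i=14
  bits 00100110 = 38

38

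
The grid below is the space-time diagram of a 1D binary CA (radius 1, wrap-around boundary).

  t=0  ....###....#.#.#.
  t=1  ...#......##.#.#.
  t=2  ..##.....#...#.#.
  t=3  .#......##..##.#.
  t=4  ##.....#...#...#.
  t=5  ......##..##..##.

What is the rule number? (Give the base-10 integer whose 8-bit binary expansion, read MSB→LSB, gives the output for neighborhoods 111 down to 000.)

6

  ### -> .   bit 7 = 0  t=0,i=5
  ##. -> .   bit 6 = 0  t=0,i=6
  #.# -> .   bit 5 = 0  t=0,i=12
  #.. -> .   bit 4 = 0  t=0,i=7
  .## -> .   bit 3 = 0  t=0,i=4
  .#. -> #   bit 2 = 1  t=0,i=11
  ..# -> #   bit 1 = 1  t=0,i=3
  ... -> .   bit 0 = 0  t=0,i=0
  bits 00000110 = 6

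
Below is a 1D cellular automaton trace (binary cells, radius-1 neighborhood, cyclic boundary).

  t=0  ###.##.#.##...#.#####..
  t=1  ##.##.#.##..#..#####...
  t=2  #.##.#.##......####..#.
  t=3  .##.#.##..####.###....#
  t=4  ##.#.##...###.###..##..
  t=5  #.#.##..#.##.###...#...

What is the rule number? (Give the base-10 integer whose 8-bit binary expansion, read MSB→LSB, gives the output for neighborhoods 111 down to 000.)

  ### -> #   bit 7 = 1  t=0,i=1
  ##. -> .   bit 6 = 0  t=0,i=2
  #.# -> #   bit 5 = 1  t=0,i=3
  #.. -> .   bit 4 = 0  t=0,i=11
  .## -> #   bit 3 = 1  t=0,i=0
  .#. -> .   bit 2 = 0  t=0,i=7
  ..# -> .   bit 1 = 0  t=0,i=13
  ... -> #   bit 0 = 1  t=0,i=12
  bits 10101001 = 169

169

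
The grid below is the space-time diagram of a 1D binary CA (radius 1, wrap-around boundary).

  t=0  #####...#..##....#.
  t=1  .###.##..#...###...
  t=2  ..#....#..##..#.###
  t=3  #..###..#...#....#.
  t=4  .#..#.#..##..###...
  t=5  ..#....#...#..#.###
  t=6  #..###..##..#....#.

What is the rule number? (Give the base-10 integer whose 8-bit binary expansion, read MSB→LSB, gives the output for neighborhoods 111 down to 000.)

  [7] ### => #  t=0,i=1
  [6] ##. => .  t=0,i=4
  [5] #.# => .  t=0,i=18
  [4] #.. => #  t=0,i=5
  [3] .## => .  t=0,i=0
  [2] .#. => .  t=0,i=8
  [1] ..# => .  t=0,i=7
  [0] ... => #  t=0,i=6
  bits 10010001 = 145

145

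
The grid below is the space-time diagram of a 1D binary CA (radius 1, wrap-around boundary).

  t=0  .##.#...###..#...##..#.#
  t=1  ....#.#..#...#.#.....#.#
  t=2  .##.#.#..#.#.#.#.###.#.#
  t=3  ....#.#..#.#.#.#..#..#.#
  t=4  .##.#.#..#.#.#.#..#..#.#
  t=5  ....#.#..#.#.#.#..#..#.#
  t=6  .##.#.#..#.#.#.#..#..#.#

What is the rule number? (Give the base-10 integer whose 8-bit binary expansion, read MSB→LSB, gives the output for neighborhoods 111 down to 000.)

133

  ###|#  b7=1 t=0,i=9
  ##.|.  b6=0 t=0,i=2
  #.#|.  b5=0 t=0,i=0
  #..|.  b4=0 t=0,i=5
  .##|.  b3=0 t=0,i=1
  .#.|#  b2=1 t=0,i=4
  ..#|.  b1=0 t=0,i=7
  ...|#  b0=1 t=0,i=6
  bits 10000101 = 133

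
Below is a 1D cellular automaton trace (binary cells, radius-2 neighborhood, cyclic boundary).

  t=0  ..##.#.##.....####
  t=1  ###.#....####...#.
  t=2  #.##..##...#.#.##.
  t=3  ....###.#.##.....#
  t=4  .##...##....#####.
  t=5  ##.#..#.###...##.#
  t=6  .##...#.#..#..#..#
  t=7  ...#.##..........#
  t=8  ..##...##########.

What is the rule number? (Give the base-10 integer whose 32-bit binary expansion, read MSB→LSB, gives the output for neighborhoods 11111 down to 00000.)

  ##### -> #   bit 31 = 1  t=4,i=14
  ####. -> #   bit 30 = 1  t=0,i=16
  ###.# -> #   bit 29 = 1  t=1,i=2
  ###.. -> .   bit 28 = 0  t=0,i=17
  ##.## -> .   bit 27 = 0  t=5,i=16
  ##.#. -> #   bit 26 = 1  t=0,i=4
  ##..# -> #   bit 25 = 1  t=0,i=0
  ##... -> #   bit 24 = 1  t=0,i=9
  #.### -> #   bit 23 = 1  t=1,i=0
  #.##. -> .   bit 22 = 0  t=0,i=7
  #.#.# -> .   bit 21 = 0  t=0,i=5
  #.#.. -> .   bit 20 = 0  t=1,i=4
  #..## -> #   bit 19 = 1  t=0,i=1
  #..#. -> .   bit 18 = 0  t=5,i=5
  #...# -> .   bit 17 = 0  t=1,i=14
  #.... -> #   bit 16 = 1  t=0,i=10
  .#### -> .   bit 15 = 0  t=0,i=15
  .###. -> .   bit 14 = 0  t=1,i=1
  .##.# -> .   bit 13 = 0  t=0,i=3
  .##.. -> .   bit 12 = 0  t=0,i=8
  .#.## -> .   bit 11 = 0  t=0,i=6
  .#.#. -> .   bit 10 = 0  t=2,i=12
  .#..# -> .   bit 9 = 0  t=5,i=4
  .#... -> .   bit 8 = 0  t=1,i=5
  ..### -> .   bit 7 = 0  t=0,i=14
  ..##. -> #   bit 6 = 1  t=0,i=2
  ..#.# -> #   bit 5 = 1  t=1,i=16
  ..#.. -> .   bit 4 = 0  t=3,i=17
  ...## -> .   bit 3 = 0  t=0,i=13
  ...#. -> #   bit 2 = 1  t=1,i=15
  ....# -> #   bit 1 = 1  t=0,i=12
  ..... -> #   bit 0 = 1  t=0,i=11
  bits 11100111100010010000000001100111 = 3884515431

3884515431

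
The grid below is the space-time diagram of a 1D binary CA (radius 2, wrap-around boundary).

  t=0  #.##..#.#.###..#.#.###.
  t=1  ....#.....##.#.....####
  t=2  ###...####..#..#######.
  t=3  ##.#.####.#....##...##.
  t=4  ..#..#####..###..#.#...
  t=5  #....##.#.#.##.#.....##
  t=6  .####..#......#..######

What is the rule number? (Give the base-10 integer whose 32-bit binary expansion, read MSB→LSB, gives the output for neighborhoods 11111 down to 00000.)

1736556683

  nb #####: next=.  (t=2,i=17, bit31=0)
  nb ####.: next=#  (t=1,i=21, bit30=1)
  nb ###.#: next=#  (t=0,i=21, bit29=1)
  nb ###..: next=.  (t=0,i=12, bit28=0)
  nb ##.##: next=.  (t=2,i=22, bit27=0)
  nb ##.#.: next=#  (t=0,i=22, bit26=1)
  nb ##..#: next=#  (t=0,i=4, bit25=1)
  nb ##...: next=#  (t=1,i=0, bit24=1)
  nb #.###: next=#  (t=0,i=10, bit23=1)
  nb #.##.: next=.  (t=0,i=2, bit22=0)
  nb #.#.#: next=.  (t=0,i=0, bit21=0)
  nb #.#..: next=.  (t=1,i=13, bit20=0)
  nb #..##: next=.  (t=2,i=14, bit19=0)
  nb #..#.: next=.  (t=0,i=5, bit18=0)
  nb #...#: next=.  (t=2,i=4, bit17=0)
  nb #....: next=#  (t=1,i=1, bit16=1)
  nb .####: next=#  (t=1,i=20, bit15=1)
  nb .###.: next=#  (t=0,i=11, bit14=1)
  nb .##.#: next=.  (t=1,i=11, bit13=0)
  nb .##..: next=.  (t=0,i=3, bit12=0)
  nb .#.##: next=.  (t=0,i=1, bit11=0)
  nb .#.#.: next=.  (t=0,i=7, bit10=0)
  nb .#..#: next=.  (t=2,i=13, bit9=0)
  nb .#...: next=.  (t=1,i=5, bit8=0)
  nb ..###: next=#  (t=1,i=19, bit7=1)
  nb ..##.: next=.  (t=1,i=10, bit6=0)
  nb ..#.#: next=.  (t=0,i=6, bit5=0)
  nb ..#..: next=.  (t=1,i=4, bit4=0)
  nb ...##: next=#  (t=1,i=9, bit3=1)
  nb ...#.: next=.  (t=1,i=3, bit2=0)
  nb ....#: next=#  (t=1,i=2, bit1=1)
  nb .....: next=#  (t=1,i=7, bit0=1)
  bits 01100111100000011100000010001011 = 1736556683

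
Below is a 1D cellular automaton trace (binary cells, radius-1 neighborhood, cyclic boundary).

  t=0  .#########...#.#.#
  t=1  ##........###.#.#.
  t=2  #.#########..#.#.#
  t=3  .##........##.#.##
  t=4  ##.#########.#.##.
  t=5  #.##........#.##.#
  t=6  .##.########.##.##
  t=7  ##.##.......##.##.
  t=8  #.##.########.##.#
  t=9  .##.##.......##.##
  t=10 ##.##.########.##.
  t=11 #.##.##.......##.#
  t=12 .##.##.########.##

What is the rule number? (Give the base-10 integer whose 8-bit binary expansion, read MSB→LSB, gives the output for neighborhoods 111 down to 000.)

59

  nb ###: next=.  (t=0,i=2, bit7=0)
  nb ##.: next=.  (t=0,i=9, bit6=0)
  nb #.#: next=#  (t=0,i=0, bit5=1)
  nb #..: next=#  (t=0,i=10, bit4=1)
  nb .##: next=#  (t=0,i=1, bit3=1)
  nb .#.: next=.  (t=0,i=13, bit2=0)
  nb ..#: next=#  (t=0,i=12, bit1=1)
  nb ...: next=#  (t=0,i=11, bit0=1)
  bits 00111011 = 59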